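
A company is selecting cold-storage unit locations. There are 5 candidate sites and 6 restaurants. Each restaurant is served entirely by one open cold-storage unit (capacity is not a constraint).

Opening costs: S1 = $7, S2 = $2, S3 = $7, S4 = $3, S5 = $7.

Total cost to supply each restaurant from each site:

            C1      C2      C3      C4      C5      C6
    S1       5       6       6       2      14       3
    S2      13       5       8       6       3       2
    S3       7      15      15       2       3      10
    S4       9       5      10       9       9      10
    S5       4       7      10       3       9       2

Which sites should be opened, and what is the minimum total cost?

Open S1 and S2; minimum total cost 32.

For any fixed open set, each restaurant goes to its cheapest open site; total = fixed + service.
{S1, S2}: C1→S1 5, C2→S2 5, C3→S1 6, C4→S1 2, C5→S2 3, C6→S2 2. Service 23; fixed 9; total 32.
{S2, S5}: service 25 + fixed 9 = 34
{S1, S2, S4}: service 23 + fixed 12 = 35
{S1, S2, S3, S4, S5}: C1→S5 4, C2→S2 5, C3→S1 6, C4→S1 2, C5→S2 3, C6→S2 2. Service 22; fixed 26; total 48.
No other subset beats 32.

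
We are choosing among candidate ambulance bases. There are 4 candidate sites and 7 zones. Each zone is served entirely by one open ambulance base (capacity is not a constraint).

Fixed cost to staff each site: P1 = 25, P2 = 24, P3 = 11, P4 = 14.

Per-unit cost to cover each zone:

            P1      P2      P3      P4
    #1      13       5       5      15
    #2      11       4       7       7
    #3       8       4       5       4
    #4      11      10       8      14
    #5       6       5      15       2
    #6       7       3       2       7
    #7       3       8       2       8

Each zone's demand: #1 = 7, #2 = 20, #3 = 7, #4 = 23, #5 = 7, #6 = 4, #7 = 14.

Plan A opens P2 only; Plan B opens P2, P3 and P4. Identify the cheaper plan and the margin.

Plan A: {P2}: #1→P2 5·7=35, #2→P2 4·20=80, #3→P2 4·7=28, #4→P2 10·23=230, #5→P2 5·7=35, #6→P2 3·4=12, #7→P2 8·14=112. Service 532; fixed 24; total 556.
Plan B: {P2, P3, P4}: #1→P2 5·7=35, #2→P2 4·20=80, #3→P2 4·7=28, #4→P3 8·23=184, #5→P4 2·7=14, #6→P3 2·4=8, #7→P3 2·14=28. Service 377; fixed 49; total 426.
Difference: |556 − 426| = 130.

Plan B is cheaper by 130.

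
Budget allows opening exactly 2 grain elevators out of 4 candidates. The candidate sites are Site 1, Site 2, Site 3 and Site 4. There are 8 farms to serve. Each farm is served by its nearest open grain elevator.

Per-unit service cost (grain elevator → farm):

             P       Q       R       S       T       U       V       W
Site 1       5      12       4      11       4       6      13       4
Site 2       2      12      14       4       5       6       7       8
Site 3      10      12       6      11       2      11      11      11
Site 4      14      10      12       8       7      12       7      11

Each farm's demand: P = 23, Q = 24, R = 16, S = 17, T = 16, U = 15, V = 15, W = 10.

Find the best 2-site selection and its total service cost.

Choose Site 1 and Site 2; total service cost 765.

With exactly 2 open, each farm uses its cheapest among the chosen.
{Site 1, Site 2}: P→Site 2 2·23=46, Q→Site 1 12·24=288, R→Site 1 4·16=64, S→Site 2 4·17=68, T→Site 1 4·16=64, U→Site 1 6·15=90, V→Site 2 7·15=105, W→Site 1 4·10=40. Service cost 765.
{Site 2, Site 3}: service cost 805
{Site 1, Site 4}: service cost 854
Among all 6 size-2 choices, {Site 1, Site 2} is lowest.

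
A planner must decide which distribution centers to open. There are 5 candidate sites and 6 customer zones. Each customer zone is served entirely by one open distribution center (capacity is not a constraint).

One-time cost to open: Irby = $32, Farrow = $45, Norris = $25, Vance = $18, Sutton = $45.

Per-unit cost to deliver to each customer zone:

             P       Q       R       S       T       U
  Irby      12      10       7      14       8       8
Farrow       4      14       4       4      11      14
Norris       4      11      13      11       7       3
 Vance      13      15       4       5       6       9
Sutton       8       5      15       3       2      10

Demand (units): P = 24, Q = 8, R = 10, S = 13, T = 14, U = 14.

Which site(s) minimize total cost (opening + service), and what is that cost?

For any fixed open set, each customer zone goes to its cheapest open site; total = fixed + service.
{Norris, Vance, Sutton}: P→Norris 4·24=96, Q→Sutton 5·8=40, R→Vance 4·10=40, S→Sutton 3·13=39, T→Sutton 2·14=28, U→Norris 3·14=42. Service 285; fixed 88; total 373.
{Farrow, Norris, Sutton}: service 285 + fixed 115 = 400
{Irby, Norris, Vance, Sutton}: P→Norris 4·24=96, Q→Sutton 5·8=40, R→Vance 4·10=40, S→Sutton 3·13=39, T→Sutton 2·14=28, U→Norris 3·14=42. Service 285; fixed 120; total 405.
{Irby, Farrow, Norris, Vance, Sutton}: service 285 + fixed 165 = 450
No other subset beats 373.

Open Norris, Vance and Sutton; minimum total cost 373.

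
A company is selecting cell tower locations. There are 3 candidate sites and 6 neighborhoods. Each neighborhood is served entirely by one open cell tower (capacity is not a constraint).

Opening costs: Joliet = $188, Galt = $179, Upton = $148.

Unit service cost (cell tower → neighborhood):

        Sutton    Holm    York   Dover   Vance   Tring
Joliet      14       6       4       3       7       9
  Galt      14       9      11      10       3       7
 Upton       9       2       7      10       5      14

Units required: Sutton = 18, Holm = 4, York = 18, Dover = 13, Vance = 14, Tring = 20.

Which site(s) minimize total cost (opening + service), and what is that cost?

Open Joliet only; minimum total cost 853.

For any fixed open set, each neighborhood goes to its cheapest open site; total = fixed + service.
{Joliet}: Sutton→Joliet 14·18=252, Holm→Joliet 6·4=24, York→Joliet 4·18=72, Dover→Joliet 3·13=39, Vance→Joliet 7·14=98, Tring→Joliet 9·20=180. Service 665; fixed 188; total 853.
{Joliet, Upton}: service 531 + fixed 336 = 867
{Upton}: Sutton→Upton 9·18=162, Holm→Upton 2·4=8, York→Upton 7·18=126, Dover→Upton 10·13=130, Vance→Upton 5·14=70, Tring→Upton 14·20=280. Service 776; fixed 148; total 924.
{Joliet, Galt, Upton}: service 463 + fixed 515 = 978
No other subset beats 853.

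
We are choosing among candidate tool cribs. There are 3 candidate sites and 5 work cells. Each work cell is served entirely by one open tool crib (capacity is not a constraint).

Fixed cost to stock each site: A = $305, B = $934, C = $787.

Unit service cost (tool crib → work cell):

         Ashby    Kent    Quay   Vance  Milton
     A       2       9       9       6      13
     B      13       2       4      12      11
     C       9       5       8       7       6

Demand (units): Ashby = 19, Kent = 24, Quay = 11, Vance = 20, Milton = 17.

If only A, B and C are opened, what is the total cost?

Total cost: 2378

Each work cell is assigned to its cheapest site among the open ones.
{A, B, C}: Ashby→A 2·19=38, Kent→B 2·24=48, Quay→B 4·11=44, Vance→A 6·20=120, Milton→C 6·17=102. Service 352; fixed 2026; total 2378.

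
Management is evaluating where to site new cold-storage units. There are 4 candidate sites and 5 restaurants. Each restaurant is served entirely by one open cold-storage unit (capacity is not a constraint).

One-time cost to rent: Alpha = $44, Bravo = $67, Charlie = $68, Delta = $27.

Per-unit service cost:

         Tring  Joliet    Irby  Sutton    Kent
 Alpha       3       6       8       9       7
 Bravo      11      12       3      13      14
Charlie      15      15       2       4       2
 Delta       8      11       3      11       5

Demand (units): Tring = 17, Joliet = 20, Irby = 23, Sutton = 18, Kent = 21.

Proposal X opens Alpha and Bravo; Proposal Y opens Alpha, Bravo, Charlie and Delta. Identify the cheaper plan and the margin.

Proposal Y is cheaper by 123.

Proposal X: {Alpha, Bravo}: Tring→Alpha 3·17=51, Joliet→Alpha 6·20=120, Irby→Bravo 3·23=69, Sutton→Alpha 9·18=162, Kent→Alpha 7·21=147. Service 549; fixed 111; total 660.
Proposal Y: {Alpha, Bravo, Charlie, Delta}: Tring→Alpha 3·17=51, Joliet→Alpha 6·20=120, Irby→Charlie 2·23=46, Sutton→Charlie 4·18=72, Kent→Charlie 2·21=42. Service 331; fixed 206; total 537.
Difference: |660 − 537| = 123.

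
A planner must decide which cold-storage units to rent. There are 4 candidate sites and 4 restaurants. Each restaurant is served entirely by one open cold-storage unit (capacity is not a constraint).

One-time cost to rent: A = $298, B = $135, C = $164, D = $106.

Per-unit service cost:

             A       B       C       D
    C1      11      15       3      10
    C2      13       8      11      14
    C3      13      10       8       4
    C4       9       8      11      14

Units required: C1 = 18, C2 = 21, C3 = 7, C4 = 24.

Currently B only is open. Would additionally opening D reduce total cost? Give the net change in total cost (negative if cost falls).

Yes — net change −26 (cost falls by 26).

Current service cost with {B}: 700.
Adding D: each restaurant re-picks its cheapest; new service cost 568, saving 132.
Extra fixed cost: 106. Net change = 106 − 132 = -26.
(Totals: 835 → 809.)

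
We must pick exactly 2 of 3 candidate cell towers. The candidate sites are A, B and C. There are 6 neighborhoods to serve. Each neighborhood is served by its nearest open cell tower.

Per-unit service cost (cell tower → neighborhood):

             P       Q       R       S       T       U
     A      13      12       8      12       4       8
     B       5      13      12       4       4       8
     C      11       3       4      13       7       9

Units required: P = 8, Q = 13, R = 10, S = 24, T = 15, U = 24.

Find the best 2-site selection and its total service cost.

Choose B and C; total service cost 467.

With exactly 2 open, each neighborhood uses its cheapest among the chosen.
{B, C}: P→B 5·8=40, Q→C 3·13=39, R→C 4·10=40, S→B 4·24=96, T→B 4·15=60, U→B 8·24=192. Service cost 467.
{A, B}: service cost 624
{A, C}: service cost 707
Among all 3 size-2 choices, {B, C} is lowest.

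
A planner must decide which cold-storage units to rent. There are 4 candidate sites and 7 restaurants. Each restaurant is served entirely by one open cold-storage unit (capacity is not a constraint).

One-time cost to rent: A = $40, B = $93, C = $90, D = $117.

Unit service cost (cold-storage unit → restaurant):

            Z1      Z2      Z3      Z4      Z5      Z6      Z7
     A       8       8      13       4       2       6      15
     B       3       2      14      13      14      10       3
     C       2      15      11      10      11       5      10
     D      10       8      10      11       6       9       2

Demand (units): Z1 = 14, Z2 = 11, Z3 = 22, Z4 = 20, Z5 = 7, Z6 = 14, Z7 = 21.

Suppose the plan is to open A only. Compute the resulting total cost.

Each restaurant is assigned to its cheapest site among the open ones.
{A}: Z1→A 8·14=112, Z2→A 8·11=88, Z3→A 13·22=286, Z4→A 4·20=80, Z5→A 2·7=14, Z6→A 6·14=84, Z7→A 15·21=315. Service 979; fixed 40; total 1019.

Total cost: 1019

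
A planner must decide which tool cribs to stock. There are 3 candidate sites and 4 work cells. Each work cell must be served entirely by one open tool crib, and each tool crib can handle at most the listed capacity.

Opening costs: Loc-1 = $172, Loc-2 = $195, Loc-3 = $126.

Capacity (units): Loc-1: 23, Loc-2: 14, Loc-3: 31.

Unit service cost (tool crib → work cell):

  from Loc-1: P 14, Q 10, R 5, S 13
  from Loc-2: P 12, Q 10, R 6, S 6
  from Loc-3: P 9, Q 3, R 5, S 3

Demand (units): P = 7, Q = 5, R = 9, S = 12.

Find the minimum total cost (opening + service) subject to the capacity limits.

Open {Loc-1, Loc-3}: P→Loc-3 9·7=63, Q→Loc-3 3·5=15, R→Loc-1 5·9=45, S→Loc-3 3·12=36.
Loads: Loc-1 carries 9/23, Loc-3 carries 24/31. Service 159; fixed 298; total 457.
Next best feasible plan costs 489.

Minimum total cost: 457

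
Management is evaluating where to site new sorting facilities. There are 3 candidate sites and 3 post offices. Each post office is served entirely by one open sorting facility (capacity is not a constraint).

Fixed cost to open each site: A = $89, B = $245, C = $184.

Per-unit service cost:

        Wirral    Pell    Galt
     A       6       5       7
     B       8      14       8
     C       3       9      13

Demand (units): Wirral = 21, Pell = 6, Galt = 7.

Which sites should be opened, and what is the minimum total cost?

For any fixed open set, each post office goes to its cheapest open site; total = fixed + service.
{A}: Wirral→A 6·21=126, Pell→A 5·6=30, Galt→A 7·7=49. Service 205; fixed 89; total 294.
{C}: service 208 + fixed 184 = 392
{A, C}: service 142 + fixed 273 = 415
{A, B, C}: service 142 + fixed 518 = 660
No other subset beats 294.

Open A only; minimum total cost 294.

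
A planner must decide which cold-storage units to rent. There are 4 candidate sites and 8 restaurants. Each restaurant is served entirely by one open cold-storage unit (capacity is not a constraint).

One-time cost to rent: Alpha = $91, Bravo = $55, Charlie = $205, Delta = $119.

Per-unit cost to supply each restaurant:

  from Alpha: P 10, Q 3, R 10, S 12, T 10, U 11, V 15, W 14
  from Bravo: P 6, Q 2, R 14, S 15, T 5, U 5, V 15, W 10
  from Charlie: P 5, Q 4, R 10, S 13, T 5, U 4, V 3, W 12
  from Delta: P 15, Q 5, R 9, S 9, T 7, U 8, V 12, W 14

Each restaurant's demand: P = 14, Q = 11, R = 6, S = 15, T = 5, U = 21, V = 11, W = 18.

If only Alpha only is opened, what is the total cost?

Each restaurant is assigned to its cheapest site among the open ones.
{Alpha}: P→Alpha 10·14=140, Q→Alpha 3·11=33, R→Alpha 10·6=60, S→Alpha 12·15=180, T→Alpha 10·5=50, U→Alpha 11·21=231, V→Alpha 15·11=165, W→Alpha 14·18=252. Service 1111; fixed 91; total 1202.

Total cost: 1202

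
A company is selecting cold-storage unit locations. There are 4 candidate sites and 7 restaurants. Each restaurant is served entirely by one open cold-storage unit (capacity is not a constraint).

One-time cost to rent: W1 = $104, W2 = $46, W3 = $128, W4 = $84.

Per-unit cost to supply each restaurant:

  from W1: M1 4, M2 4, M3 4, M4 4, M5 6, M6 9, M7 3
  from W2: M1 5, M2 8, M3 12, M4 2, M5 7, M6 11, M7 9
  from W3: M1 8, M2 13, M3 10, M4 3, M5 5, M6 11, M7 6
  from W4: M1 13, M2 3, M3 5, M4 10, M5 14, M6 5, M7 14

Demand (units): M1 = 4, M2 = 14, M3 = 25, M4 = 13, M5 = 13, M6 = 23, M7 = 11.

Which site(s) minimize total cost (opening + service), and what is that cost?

Open W1 and W4; minimum total cost 624.

For any fixed open set, each restaurant goes to its cheapest open site; total = fixed + service.
{W1, W4}: M1→W1 4·4=16, M2→W4 3·14=42, M3→W1 4·25=100, M4→W1 4·13=52, M5→W1 6·13=78, M6→W4 5·23=115, M7→W1 3·11=33. Service 436; fixed 188; total 624.
{W1, W2, W4}: M1→W1 4·4=16, M2→W4 3·14=42, M3→W1 4·25=100, M4→W2 2·13=26, M5→W1 6·13=78, M6→W4 5·23=115, M7→W1 3·11=33. Service 410; fixed 234; total 644.
{W1}: service 542 + fixed 104 = 646
{W1, W2, W3, W4}: service 397 + fixed 362 = 759
(All 15 nonempty subsets were checked; W1 and W4 is lowest.)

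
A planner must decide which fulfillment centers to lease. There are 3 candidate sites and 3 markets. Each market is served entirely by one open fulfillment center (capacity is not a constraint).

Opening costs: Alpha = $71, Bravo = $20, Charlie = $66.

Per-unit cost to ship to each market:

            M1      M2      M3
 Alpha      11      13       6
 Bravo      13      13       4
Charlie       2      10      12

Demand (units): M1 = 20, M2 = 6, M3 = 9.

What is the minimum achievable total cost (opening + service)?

Minimum total cost: 222

For any fixed open set, each market goes to its cheapest open site; total = fixed + service.
{Bravo, Charlie}: M1→Charlie 2·20=40, M2→Charlie 10·6=60, M3→Bravo 4·9=36. Service 136; fixed 86; total 222.
{Charlie}: M1→Charlie 2·20=40, M2→Charlie 10·6=60, M3→Charlie 12·9=108. Service 208; fixed 66; total 274.
{Alpha, Charlie}: service 154 + fixed 137 = 291
{Alpha, Bravo, Charlie}: service 136 + fixed 157 = 293
(All 7 nonempty subsets were checked; Bravo and Charlie is lowest.)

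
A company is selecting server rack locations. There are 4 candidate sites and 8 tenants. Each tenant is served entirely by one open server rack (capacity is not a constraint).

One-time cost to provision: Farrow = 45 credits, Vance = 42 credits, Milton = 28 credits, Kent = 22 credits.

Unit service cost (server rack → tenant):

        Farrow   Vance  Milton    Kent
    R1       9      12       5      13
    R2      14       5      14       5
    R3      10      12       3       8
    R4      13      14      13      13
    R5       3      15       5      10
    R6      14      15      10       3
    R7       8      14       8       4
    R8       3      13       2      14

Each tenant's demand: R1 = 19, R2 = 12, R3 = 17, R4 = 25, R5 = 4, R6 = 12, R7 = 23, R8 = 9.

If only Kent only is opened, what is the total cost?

Each tenant is assigned to its cheapest site among the open ones.
{Kent}: R1→Kent 13·19=247, R2→Kent 5·12=60, R3→Kent 8·17=136, R4→Kent 13·25=325, R5→Kent 10·4=40, R6→Kent 3·12=36, R7→Kent 4·23=92, R8→Kent 14·9=126. Service 1062; fixed 22; total 1084.

Total cost: 1084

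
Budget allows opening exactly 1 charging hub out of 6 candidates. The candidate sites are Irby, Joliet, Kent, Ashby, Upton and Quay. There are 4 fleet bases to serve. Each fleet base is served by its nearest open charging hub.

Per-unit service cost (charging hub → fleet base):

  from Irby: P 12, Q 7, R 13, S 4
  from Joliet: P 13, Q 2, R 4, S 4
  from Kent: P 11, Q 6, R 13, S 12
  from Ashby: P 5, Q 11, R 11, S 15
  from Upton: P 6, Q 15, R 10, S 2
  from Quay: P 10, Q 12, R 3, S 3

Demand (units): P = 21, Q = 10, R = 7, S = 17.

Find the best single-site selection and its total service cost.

With exactly 1 open, each fleet base uses its cheapest among the chosen.
{Upton}: P→Upton 6·21=126, Q→Upton 15·10=150, R→Upton 10·7=70, S→Upton 2·17=34. Service cost 380.
{Joliet}: service cost 389
{Quay}: service cost 402
Among all 6 size-1 choices, {Upton} is lowest.

Choose Upton only; total service cost 380.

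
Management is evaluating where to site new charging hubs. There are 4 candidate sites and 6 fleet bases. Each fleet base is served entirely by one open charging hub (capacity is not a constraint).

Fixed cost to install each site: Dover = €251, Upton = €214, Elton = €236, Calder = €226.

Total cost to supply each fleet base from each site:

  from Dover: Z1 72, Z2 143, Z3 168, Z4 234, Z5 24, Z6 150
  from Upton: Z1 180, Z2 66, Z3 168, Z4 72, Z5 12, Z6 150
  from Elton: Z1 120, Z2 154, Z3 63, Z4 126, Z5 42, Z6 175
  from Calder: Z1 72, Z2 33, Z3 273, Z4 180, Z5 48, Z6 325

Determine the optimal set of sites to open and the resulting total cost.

For any fixed open set, each fleet base goes to its cheapest open site; total = fixed + service.
{Upton}: Z1→Upton 180, Z2→Upton 66, Z3→Upton 168, Z4→Upton 72, Z5→Upton 12, Z6→Upton 150. Service 648; fixed 214; total 862.
{Elton}: service 680 + fixed 236 = 916
{Upton, Elton}: Z1→Elton 120, Z2→Upton 66, Z3→Elton 63, Z4→Upton 72, Z5→Upton 12, Z6→Upton 150. Service 483; fixed 450; total 933.
{Dover, Upton, Elton, Calder}: Z1→Dover 72, Z2→Calder 33, Z3→Elton 63, Z4→Upton 72, Z5→Upton 12, Z6→Dover 150. Service 402; fixed 927; total 1329.
(All 15 nonempty subsets were checked; Upton only is lowest.)

Open Upton only; minimum total cost 862.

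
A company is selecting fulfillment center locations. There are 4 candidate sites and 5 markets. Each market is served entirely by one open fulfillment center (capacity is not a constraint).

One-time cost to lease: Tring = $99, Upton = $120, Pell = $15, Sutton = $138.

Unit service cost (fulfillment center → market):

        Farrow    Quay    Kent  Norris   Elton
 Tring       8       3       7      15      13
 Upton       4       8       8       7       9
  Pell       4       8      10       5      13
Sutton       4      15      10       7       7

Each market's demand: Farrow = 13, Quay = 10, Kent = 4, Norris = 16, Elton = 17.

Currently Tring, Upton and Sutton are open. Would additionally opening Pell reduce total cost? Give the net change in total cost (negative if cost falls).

Yes — net change −17 (cost falls by 17).

Current service cost with {Tring, Upton, Sutton}: 341.
Adding Pell: each market re-picks its cheapest; new service cost 309, saving 32.
Extra fixed cost: 15. Net change = 15 − 32 = -17.
(Totals: 698 → 681.)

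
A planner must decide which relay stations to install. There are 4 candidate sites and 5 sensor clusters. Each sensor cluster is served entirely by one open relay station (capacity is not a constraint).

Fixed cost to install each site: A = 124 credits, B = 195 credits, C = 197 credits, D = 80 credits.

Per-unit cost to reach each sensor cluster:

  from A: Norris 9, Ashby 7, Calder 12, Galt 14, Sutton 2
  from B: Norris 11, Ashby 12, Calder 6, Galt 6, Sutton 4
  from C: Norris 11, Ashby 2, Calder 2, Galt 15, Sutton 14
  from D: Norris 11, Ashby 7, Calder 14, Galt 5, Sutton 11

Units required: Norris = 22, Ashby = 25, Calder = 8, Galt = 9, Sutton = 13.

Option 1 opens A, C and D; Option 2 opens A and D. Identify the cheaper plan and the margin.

Option 1 is cheaper by 8.

Option 1: {A, C, D}: Norris→A 9·22=198, Ashby→C 2·25=50, Calder→C 2·8=16, Galt→D 5·9=45, Sutton→A 2·13=26. Service 335; fixed 401; total 736.
Option 2: {A, D}: Norris→A 9·22=198, Ashby→A 7·25=175, Calder→A 12·8=96, Galt→D 5·9=45, Sutton→A 2·13=26. Service 540; fixed 204; total 744.
Difference: |736 − 744| = 8.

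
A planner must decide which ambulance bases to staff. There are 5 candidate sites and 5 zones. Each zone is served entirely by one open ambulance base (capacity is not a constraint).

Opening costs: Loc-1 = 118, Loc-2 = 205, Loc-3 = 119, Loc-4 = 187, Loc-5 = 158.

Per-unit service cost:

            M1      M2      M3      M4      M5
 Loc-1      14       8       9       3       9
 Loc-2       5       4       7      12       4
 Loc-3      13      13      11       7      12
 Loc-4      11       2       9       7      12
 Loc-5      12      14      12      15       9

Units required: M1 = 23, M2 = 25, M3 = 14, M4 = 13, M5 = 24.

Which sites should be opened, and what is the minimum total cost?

Open Loc-2 only; minimum total cost 770.

For any fixed open set, each zone goes to its cheapest open site; total = fixed + service.
{Loc-2}: M1→Loc-2 5·23=115, M2→Loc-2 4·25=100, M3→Loc-2 7·14=98, M4→Loc-2 12·13=156, M5→Loc-2 4·24=96. Service 565; fixed 205; total 770.
{Loc-1, Loc-2}: M1→Loc-2 5·23=115, M2→Loc-2 4·25=100, M3→Loc-2 7·14=98, M4→Loc-1 3·13=39, M5→Loc-2 4·24=96. Service 448; fixed 323; total 771.
{Loc-2, Loc-3}: M1→Loc-2 5·23=115, M2→Loc-2 4·25=100, M3→Loc-2 7·14=98, M4→Loc-3 7·13=91, M5→Loc-2 4·24=96. Service 500; fixed 324; total 824.
{Loc-1, Loc-2, Loc-3, Loc-4, Loc-5}: service 398 + fixed 787 = 1185
No other subset beats 770.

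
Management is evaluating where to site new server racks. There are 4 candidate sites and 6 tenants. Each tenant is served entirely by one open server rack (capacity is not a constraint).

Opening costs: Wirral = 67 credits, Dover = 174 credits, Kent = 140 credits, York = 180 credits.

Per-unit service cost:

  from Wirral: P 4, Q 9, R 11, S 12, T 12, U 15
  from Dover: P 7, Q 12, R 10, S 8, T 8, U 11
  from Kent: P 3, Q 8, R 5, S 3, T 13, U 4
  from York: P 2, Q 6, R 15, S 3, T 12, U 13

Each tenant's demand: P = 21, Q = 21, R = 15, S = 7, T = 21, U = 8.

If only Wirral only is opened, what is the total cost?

Each tenant is assigned to its cheapest site among the open ones.
{Wirral}: P→Wirral 4·21=84, Q→Wirral 9·21=189, R→Wirral 11·15=165, S→Wirral 12·7=84, T→Wirral 12·21=252, U→Wirral 15·8=120. Service 894; fixed 67; total 961.

Total cost: 961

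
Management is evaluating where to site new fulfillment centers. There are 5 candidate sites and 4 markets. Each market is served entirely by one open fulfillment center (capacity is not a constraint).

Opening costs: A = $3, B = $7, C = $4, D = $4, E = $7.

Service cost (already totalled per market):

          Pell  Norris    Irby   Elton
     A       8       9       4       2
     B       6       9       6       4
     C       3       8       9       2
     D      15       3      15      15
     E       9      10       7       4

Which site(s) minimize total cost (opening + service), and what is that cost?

For any fixed open set, each market goes to its cheapest open site; total = fixed + service.
{A, C, D}: Pell→C 3, Norris→D 3, Irby→A 4, Elton→A 2. Service 12; fixed 11; total 23.
{A, C}: Pell→C 3, Norris→C 8, Irby→A 4, Elton→A 2. Service 17; fixed 7; total 24.
{A, D}: service 17 + fixed 7 = 24
{A, B, C, D, E}: service 12 + fixed 25 = 37
No other subset beats 23.

Open A, C and D; minimum total cost 23.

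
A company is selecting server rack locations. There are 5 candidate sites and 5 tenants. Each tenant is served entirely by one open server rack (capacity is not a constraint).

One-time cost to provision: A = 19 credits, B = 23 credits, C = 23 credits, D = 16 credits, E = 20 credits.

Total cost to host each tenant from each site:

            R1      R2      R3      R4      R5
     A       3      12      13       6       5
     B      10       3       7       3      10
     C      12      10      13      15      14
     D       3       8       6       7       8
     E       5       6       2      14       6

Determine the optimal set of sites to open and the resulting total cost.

For any fixed open set, each tenant goes to its cheapest open site; total = fixed + service.
{D}: R1→D 3, R2→D 8, R3→D 6, R4→D 7, R5→D 8. Service 32; fixed 16; total 48.
{E}: R1→E 5, R2→E 6, R3→E 2, R4→E 14, R5→E 6. Service 33; fixed 20; total 53.
{B}: service 33 + fixed 23 = 56
{A, B, C, D, E}: service 16 + fixed 101 = 117
No other subset beats 48.

Open D only; minimum total cost 48.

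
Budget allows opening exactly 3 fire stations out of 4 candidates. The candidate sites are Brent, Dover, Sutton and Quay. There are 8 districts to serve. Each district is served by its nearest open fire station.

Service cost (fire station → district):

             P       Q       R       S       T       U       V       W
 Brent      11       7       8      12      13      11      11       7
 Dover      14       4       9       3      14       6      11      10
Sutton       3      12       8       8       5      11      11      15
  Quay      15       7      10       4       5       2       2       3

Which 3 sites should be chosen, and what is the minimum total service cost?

Choose Dover, Sutton and Quay; total service cost 30.

With exactly 3 open, each district uses its cheapest among the chosen.
{Dover, Sutton, Quay}: P→Sutton 3, Q→Dover 4, R→Sutton 8, S→Dover 3, T→Sutton 5, U→Quay 2, V→Quay 2, W→Quay 3. Service cost 30.
{Brent, Sutton, Quay}: service cost 34
{Brent, Dover, Quay}: service cost 38
Among all 4 size-3 choices, {Dover, Sutton, Quay} is lowest.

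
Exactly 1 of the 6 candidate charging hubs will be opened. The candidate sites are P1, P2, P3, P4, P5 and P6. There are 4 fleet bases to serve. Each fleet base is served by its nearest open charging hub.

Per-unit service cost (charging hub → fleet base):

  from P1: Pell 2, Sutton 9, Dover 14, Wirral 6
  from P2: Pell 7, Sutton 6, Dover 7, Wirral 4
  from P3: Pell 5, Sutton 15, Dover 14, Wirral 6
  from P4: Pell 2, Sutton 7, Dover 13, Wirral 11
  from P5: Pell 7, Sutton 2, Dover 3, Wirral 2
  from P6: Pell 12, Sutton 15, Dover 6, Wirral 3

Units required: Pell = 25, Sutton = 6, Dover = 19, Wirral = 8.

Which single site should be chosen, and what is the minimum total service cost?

With exactly 1 open, each fleet base uses its cheapest among the chosen.
{P5}: Pell→P5 7·25=175, Sutton→P5 2·6=12, Dover→P5 3·19=57, Wirral→P5 2·8=16. Service cost 260.
{P2}: service cost 376
{P1}: service cost 418
Among all 6 size-1 choices, {P5} is lowest.

Choose P5 only; total service cost 260.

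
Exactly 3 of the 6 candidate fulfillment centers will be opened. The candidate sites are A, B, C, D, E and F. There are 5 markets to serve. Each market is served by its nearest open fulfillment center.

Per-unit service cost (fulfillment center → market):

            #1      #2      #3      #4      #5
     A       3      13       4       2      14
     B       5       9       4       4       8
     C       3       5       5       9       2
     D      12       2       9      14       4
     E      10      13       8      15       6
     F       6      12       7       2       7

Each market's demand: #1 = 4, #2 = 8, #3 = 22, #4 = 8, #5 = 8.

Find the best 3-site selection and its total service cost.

Choose A, C and D; total service cost 148.

With exactly 3 open, each market uses its cheapest among the chosen.
{A, C, D}: #1→A 3·4=12, #2→D 2·8=16, #3→A 4·22=88, #4→A 2·8=16, #5→C 2·8=16. Service cost 148.
{A, B, D}: service cost 164
{A, D, E}: service cost 164
Among all 20 size-3 choices, {A, C, D} is lowest.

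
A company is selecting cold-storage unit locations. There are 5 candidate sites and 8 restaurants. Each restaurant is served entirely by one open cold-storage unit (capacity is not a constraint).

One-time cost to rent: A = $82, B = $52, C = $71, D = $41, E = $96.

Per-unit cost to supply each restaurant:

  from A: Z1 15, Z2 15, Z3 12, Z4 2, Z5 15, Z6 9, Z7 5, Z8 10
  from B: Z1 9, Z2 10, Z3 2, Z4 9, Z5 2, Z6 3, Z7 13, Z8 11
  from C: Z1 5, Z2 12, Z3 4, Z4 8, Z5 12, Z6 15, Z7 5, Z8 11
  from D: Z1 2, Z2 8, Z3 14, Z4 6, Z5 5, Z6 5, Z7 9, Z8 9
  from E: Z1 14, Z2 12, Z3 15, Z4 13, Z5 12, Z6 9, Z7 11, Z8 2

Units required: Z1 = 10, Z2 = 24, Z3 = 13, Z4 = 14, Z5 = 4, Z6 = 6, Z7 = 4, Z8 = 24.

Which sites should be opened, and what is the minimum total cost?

For any fixed open set, each restaurant goes to its cheapest open site; total = fixed + service.
{B, D, E}: Z1→D 2·10=20, Z2→D 8·24=192, Z3→B 2·13=26, Z4→D 6·14=84, Z5→B 2·4=8, Z6→B 3·6=18, Z7→D 9·4=36, Z8→E 2·24=48. Service 432; fixed 189; total 621.
{A, B, D, E}: Z1→D 2·10=20, Z2→D 8·24=192, Z3→B 2·13=26, Z4→A 2·14=28, Z5→B 2·4=8, Z6→B 3·6=18, Z7→A 5·4=20, Z8→E 2·24=48. Service 360; fixed 271; total 631.
{C, D, E}: service 466 + fixed 208 = 674
{A, B, C, D, E}: service 360 + fixed 342 = 702
No other subset beats 621.

Open B, D and E; minimum total cost 621.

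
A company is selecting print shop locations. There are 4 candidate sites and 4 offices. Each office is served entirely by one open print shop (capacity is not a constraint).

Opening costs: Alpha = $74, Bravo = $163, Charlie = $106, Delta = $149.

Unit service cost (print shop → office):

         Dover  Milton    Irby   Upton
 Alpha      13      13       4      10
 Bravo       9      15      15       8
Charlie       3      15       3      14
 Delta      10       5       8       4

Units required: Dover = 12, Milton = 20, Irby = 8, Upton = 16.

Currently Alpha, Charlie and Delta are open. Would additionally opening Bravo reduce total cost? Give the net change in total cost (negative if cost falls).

Current service cost with {Alpha, Charlie, Delta}: 224.
Adding Bravo: each office re-picks its cheapest; new service cost 224, saving 0.
Extra fixed cost: 163. Net change = 163 − 0 = 163.
(Totals: 553 → 716.)

No — net change +163 (cost rises by 163).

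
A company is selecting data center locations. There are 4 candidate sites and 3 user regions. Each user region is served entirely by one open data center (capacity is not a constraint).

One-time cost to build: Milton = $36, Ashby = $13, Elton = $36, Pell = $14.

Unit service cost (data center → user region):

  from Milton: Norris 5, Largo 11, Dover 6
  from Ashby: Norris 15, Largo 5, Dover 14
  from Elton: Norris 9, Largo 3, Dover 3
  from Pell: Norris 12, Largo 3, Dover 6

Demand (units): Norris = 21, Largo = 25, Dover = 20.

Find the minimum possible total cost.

Minimum total cost: 312

For any fixed open set, each user region goes to its cheapest open site; total = fixed + service.
{Milton, Elton}: Norris→Milton 5·21=105, Largo→Elton 3·25=75, Dover→Elton 3·20=60. Service 240; fixed 72; total 312.
{Milton, Ashby, Elton}: service 240 + fixed 85 = 325
{Milton, Elton, Pell}: Norris→Milton 5·21=105, Largo→Elton 3·25=75, Dover→Elton 3·20=60. Service 240; fixed 86; total 326.
{Milton, Ashby, Elton, Pell}: Norris→Milton 5·21=105, Largo→Elton 3·25=75, Dover→Elton 3·20=60. Service 240; fixed 99; total 339.
(All 15 nonempty subsets were checked; Milton and Elton is lowest.)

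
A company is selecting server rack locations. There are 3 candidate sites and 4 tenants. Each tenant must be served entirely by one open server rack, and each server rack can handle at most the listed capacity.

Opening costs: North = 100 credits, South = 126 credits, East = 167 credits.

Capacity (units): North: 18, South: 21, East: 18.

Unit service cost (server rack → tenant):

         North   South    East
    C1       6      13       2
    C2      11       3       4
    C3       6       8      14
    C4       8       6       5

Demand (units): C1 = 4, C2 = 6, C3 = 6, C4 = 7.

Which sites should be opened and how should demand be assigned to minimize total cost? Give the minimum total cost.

Open {North, South}: C1→North 6·4=24, C2→South 3·6=18, C3→North 6·6=36, C4→South 6·7=42.
Loads: North carries 10/18, South carries 13/21. Service 120; fixed 226; total 346.
Next best feasible plan costs 358.

Minimum total cost: 346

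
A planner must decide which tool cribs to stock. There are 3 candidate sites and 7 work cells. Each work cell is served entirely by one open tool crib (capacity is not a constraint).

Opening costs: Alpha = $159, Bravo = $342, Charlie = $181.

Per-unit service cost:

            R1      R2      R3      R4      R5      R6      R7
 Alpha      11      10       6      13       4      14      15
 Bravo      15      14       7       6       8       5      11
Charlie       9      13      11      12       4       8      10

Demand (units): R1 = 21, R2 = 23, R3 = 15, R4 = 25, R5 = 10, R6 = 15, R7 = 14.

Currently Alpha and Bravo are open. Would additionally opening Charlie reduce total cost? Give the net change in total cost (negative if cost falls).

Current service cost with {Alpha, Bravo}: 970.
Adding Charlie: each work cell re-picks its cheapest; new service cost 914, saving 56.
Extra fixed cost: 181. Net change = 181 − 56 = 125.
(Totals: 1471 → 1596.)

No — net change +125 (cost rises by 125).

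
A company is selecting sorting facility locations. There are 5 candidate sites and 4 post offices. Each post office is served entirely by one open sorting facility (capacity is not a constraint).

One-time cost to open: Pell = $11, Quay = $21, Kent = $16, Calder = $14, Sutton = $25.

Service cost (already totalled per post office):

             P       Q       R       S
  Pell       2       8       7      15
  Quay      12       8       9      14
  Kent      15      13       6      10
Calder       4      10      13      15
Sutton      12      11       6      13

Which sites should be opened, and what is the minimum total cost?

For any fixed open set, each post office goes to its cheapest open site; total = fixed + service.
{Pell}: P→Pell 2, Q→Pell 8, R→Pell 7, S→Pell 15. Service 32; fixed 11; total 43.
{Pell, Kent}: P→Pell 2, Q→Pell 8, R→Kent 6, S→Kent 10. Service 26; fixed 27; total 53.
{Calder}: P→Calder 4, Q→Calder 10, R→Calder 13, S→Calder 15. Service 42; fixed 14; total 56.
{Pell, Quay, Kent, Calder, Sutton}: P→Pell 2, Q→Pell 8, R→Kent 6, S→Kent 10. Service 26; fixed 87; total 113.
No other subset beats 43.

Open Pell only; minimum total cost 43.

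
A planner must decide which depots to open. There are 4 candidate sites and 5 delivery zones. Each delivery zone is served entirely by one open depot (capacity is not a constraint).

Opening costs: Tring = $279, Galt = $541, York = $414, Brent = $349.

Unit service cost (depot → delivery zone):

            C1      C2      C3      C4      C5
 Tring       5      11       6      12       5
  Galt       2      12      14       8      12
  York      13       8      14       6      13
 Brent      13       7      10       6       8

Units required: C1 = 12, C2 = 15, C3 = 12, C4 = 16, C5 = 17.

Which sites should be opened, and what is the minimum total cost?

Open Tring only; minimum total cost 853.

For any fixed open set, each delivery zone goes to its cheapest open site; total = fixed + service.
{Tring}: C1→Tring 5·12=60, C2→Tring 11·15=165, C3→Tring 6·12=72, C4→Tring 12·16=192, C5→Tring 5·17=85. Service 574; fixed 279; total 853.
{Brent}: service 613 + fixed 349 = 962
{Tring, Brent}: service 418 + fixed 628 = 1046
{Tring, Galt, York, Brent}: service 382 + fixed 1583 = 1965
No other subset beats 853.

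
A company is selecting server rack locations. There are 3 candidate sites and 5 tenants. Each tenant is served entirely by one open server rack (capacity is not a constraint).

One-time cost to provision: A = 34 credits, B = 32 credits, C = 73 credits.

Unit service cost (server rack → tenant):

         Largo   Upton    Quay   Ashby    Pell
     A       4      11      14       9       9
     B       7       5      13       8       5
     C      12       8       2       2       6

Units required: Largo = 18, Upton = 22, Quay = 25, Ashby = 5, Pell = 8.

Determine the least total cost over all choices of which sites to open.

For any fixed open set, each tenant goes to its cheapest open site; total = fixed + service.
{A, B, C}: Largo→A 4·18=72, Upton→B 5·22=110, Quay→C 2·25=50, Ashby→C 2·5=10, Pell→B 5·8=40. Service 282; fixed 139; total 421.
{B, C}: service 336 + fixed 105 = 441
{A, C}: Largo→A 4·18=72, Upton→C 8·22=176, Quay→C 2·25=50, Ashby→C 2·5=10, Pell→C 6·8=48. Service 356; fixed 107; total 463.
{B}: service 641 + fixed 32 = 673
No other subset beats 421.

Minimum total cost: 421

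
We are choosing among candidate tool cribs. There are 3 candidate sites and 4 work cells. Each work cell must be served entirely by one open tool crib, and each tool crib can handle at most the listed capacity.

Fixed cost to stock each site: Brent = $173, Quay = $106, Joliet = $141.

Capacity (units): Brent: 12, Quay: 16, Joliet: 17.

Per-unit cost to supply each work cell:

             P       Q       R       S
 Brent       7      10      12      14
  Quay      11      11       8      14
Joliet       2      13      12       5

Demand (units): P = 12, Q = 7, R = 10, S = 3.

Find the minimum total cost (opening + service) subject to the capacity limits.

Minimum total cost: 609

Open {Brent, Quay, Joliet}: P→Joliet 2·12=24, Q→Brent 10·7=70, R→Quay 8·10=80, S→Joliet 5·3=15.
Loads: Brent carries 7/12, Quay carries 10/16, Joliet carries 15/17. Service 189; fixed 420; total 609.
Next best feasible plan costs 632.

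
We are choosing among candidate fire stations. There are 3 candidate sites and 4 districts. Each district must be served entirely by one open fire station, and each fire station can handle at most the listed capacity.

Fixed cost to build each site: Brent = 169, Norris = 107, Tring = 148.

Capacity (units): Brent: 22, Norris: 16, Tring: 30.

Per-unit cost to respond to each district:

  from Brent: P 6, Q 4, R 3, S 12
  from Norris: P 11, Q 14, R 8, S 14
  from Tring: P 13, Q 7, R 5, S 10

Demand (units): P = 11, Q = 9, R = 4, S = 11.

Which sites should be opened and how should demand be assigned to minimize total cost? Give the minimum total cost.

Minimum total cost: 549

Open {Brent, Tring}: P→Brent 6·11=66, Q→Brent 4·9=36, R→Tring 5·4=20, S→Tring 10·11=110.
Loads: Brent carries 20/22, Tring carries 15/30. Service 232; fixed 317; total 549.
Next best feasible plan costs 564.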